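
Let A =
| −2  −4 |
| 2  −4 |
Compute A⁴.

[[−272, 96], [−48, −224]]

A² = [[−4, 24], [−12, 8]]
A³ = [[56, −80], [40, 16]]
A⁴ = [[−272, 96], [−48, −224]]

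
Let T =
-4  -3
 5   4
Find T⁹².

[[1, 0], [0, 1]]

T² = I (check: tr T = 0 and det T = -1), so T⁹² = I since 92 is even.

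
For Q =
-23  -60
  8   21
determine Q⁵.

tr Q = -2 and det Q = -3, so the characteristic polynomial is λ² − (-2)λ + (-3) with roots 1 and -3.
Eigenvectors give P = [[-5, -3], [2, 1]] with P⁻¹ = [[1, 3], [-2, -5]], and Q = P·diag(1, -3)·P⁻¹.
Then Q⁵ = P·diag(1, -243)·P⁻¹ = [[-5, 729], [2, -243]] · [[1, 3], [-2, -5]] = [[-1463, -3660], [488, 1221]].

[[-1463, -3660], [488, 1221]]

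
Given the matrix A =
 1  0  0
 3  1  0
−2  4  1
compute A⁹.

[[1, 0, 0], [27, 1, 0], [414, 36, 1]]

A = I + N where N = [[0, 0, 0], [3, 0, 0], [−2, 4, 0]] is strictly lower-triangular, so N³ = 0.
(I + N)⁹ = I + 9·N + 36·N² = [[1, 0, 0], [27, 1, 0], [414, 36, 1]].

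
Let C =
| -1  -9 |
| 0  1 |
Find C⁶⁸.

[[1, 0], [0, 1]]

C² = I (check: tr C = 0 and det C = -1), so C⁶⁸ = I since 68 is even.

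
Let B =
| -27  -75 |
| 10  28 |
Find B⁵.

tr B = 1 and det B = -6, so the characteristic polynomial is λ² − (1)λ + (-6) with roots -2 and 3.
Eigenvectors give P = [[-3, -5], [1, 2]] with P⁻¹ = [[-2, -5], [1, 3]], and B = P·diag(-2, 3)·P⁻¹.
Then B⁵ = P·diag(-32, 243)·P⁻¹ = [[96, -1215], [-32, 486]] · [[-2, -5], [1, 3]] = [[-1407, -4125], [550, 1618]].

[[-1407, -4125], [550, 1618]]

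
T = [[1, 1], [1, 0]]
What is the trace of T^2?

3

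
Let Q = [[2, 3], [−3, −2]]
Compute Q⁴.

Q² = [[−5, 0], [0, −5]]
Q³ = [[−10, −15], [15, 10]]
Q⁴ = [[25, 0], [0, 25]]

[[25, 0], [0, 25]]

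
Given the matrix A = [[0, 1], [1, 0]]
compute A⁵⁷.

[[0, 1], [1, 0]]

A² = I (check: tr A = 0 and det A = -1), so A⁵⁷ = A since 57 is odd.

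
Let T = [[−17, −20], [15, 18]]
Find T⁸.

tr T = 1 and det T = −6, so the characteristic polynomial is λ² − (1)λ + (−6) with roots 3 and −2.
Eigenvectors give P = [[−1, 4], [1, −3]] with P⁻¹ = [[3, 4], [1, 1]], and T = P·diag(3, −2)·P⁻¹.
Then T⁸ = P·diag(6561, 256)·P⁻¹ = [[−6561, 1024], [6561, −768]] · [[3, 4], [1, 1]] = [[−18659, −25220], [18915, 25476]].

[[−18659, −25220], [18915, 25476]]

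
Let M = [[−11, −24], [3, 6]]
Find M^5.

tr M = −5 and det M = 6, so the characteristic polynomial is λ² − (−5)λ + (6) with roots −2 and −3.
Eigenvectors give P = [[−8, −3], [3, 1]] with P⁻¹ = [[1, 3], [−3, −8]], and M = P·diag(−2, −3)·P⁻¹.
Then M^5 = P·diag(−32, −243)·P⁻¹ = [[256, 729], [−96, −243]] · [[1, 3], [−3, −8]] = [[−1931, −5064], [633, 1656]].

[[−1931, −5064], [633, 1656]]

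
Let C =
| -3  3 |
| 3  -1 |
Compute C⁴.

C² = [[18, -12], [-12, 10]]
C³ = [[-90, 66], [66, -46]]
C⁴ = [[468, -336], [-336, 244]]

[[468, -336], [-336, 244]]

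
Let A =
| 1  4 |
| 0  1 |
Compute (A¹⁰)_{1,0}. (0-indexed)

A = I + N where N = [[0, 4], [0, 0]] is strictly upper-triangular, so N² = 0.
(I + N)¹⁰ = I + 10·N = [[1, 40], [0, 1]].

0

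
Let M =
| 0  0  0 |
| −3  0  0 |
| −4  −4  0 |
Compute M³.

[[0, 0, 0], [0, 0, 0], [0, 0, 0]]

M is strictly triangular, hence nilpotent: M³ = 0, so M³ = 0.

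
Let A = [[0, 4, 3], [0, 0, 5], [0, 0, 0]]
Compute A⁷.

[[0, 0, 0], [0, 0, 0], [0, 0, 0]]

A is strictly triangular, hence nilpotent: A³ = 0, so A⁷ = 0.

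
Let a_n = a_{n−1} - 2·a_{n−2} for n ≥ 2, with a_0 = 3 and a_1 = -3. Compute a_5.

21

With companion matrix C = [[1, -2], [1, 0]], [a_n, a_{n−1}]ᵀ = C·[a_{n−1}, a_{n−2}]ᵀ, so [a_5, a_4]ᵀ = C⁴·[a_1, a_0]ᵀ.
C⁴ = [[-1, 6], [-3, 2]], giving [a_5, a_4]ᵀ = [[21], [15]].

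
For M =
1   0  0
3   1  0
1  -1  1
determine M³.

[[1, 0, 0], [9, 1, 0], [-6, -3, 1]]

M = I + N where N = [[0, 0, 0], [3, 0, 0], [1, -1, 0]] is strictly lower-triangular, so N³ = 0.
(I + N)³ = I + 3·N + 3·N² = [[1, 0, 0], [9, 1, 0], [-6, -3, 1]].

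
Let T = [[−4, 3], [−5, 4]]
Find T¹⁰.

[[1, 0], [0, 1]]

T² = I (check: tr T = 0 and det T = −1), so T¹⁰ = I since 10 is even.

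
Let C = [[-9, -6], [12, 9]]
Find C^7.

[[-6561, -4374], [8748, 6561]]

tr C = 0 and det C = -9, so the characteristic polynomial is λ² − (0)λ + (-9) with roots 3 and -3.
Eigenvectors give P = [[-1, 1], [2, -1]] with P⁻¹ = [[1, 1], [2, 1]], and C = P·diag(3, -3)·P⁻¹.
Then C^7 = P·diag(2187, -2187)·P⁻¹ = [[-2187, -2187], [4374, 2187]] · [[1, 1], [2, 1]] = [[-6561, -4374], [8748, 6561]].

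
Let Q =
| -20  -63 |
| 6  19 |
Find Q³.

[[-62, -189], [18, 55]]

tr Q = -1 and det Q = -2, so the characteristic polynomial is λ² − (-1)λ + (-2) with roots 1 and -2.
Eigenvectors give P = [[-3, -7], [1, 2]] with P⁻¹ = [[2, 7], [-1, -3]], and Q = P·diag(1, -2)·P⁻¹.
Then Q³ = P·diag(1, -8)·P⁻¹ = [[-3, 56], [1, -16]] · [[2, 7], [-1, -3]] = [[-62, -189], [18, 55]].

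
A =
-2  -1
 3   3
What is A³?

[[-5, -4], [12, 15]]

A² = [[1, -1], [3, 6]]
A³ = [[-5, -4], [12, 15]]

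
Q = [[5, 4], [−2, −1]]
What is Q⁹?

[[39365, 39364], [−19682, −19681]]

tr Q = 4 and det Q = 3, so the characteristic polynomial is λ² − (4)λ + (3) with roots 3 and 1.
Eigenvectors give P = [[2, −1], [−1, 1]] with P⁻¹ = [[1, 1], [1, 2]], and Q = P·diag(3, 1)·P⁻¹.
Then Q⁹ = P·diag(19683, 1)·P⁻¹ = [[39366, −1], [−19683, 1]] · [[1, 1], [1, 2]] = [[39365, 39364], [−19682, −19681]].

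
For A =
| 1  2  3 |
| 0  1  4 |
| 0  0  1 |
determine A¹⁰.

A = I + N where N = [[0, 2, 3], [0, 0, 4], [0, 0, 0]] is strictly upper-triangular, so N³ = 0.
(I + N)¹⁰ = I + 10·N + 45·N² = [[1, 20, 390], [0, 1, 40], [0, 0, 1]].

[[1, 20, 390], [0, 1, 40], [0, 0, 1]]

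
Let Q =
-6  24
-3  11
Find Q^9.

tr Q = 5 and det Q = 6, so the characteristic polynomial is λ² − (5)λ + (6) with roots 2 and 3.
Eigenvectors give P = [[-3, -8], [-1, -3]] with P⁻¹ = [[-3, 8], [1, -3]], and Q = P·diag(2, 3)·P⁻¹.
Then Q^9 = P·diag(512, 19683)·P⁻¹ = [[-1536, -157464], [-512, -59049]] · [[-3, 8], [1, -3]] = [[-152856, 460104], [-57513, 173051]].

[[-152856, 460104], [-57513, 173051]]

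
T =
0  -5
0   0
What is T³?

T is strictly triangular, hence nilpotent: T² = 0, so T³ = 0.

[[0, 0], [0, 0]]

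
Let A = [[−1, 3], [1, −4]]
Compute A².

[[4, −15], [−5, 19]]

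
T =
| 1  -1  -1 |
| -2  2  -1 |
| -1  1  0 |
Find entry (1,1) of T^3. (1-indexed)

12

T^2 = [[4, -4, 0], [-5, 5, 0], [-3, 3, 0]]
T^3 = [[12, -12, 0], [-15, 15, 0], [-9, 9, 0]]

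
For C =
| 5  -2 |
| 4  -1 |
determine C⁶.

tr C = 4 and det C = 3, so the characteristic polynomial is λ² − (4)λ + (3) with roots 3 and 1.
Eigenvectors give P = [[1, -1], [1, -2]] with P⁻¹ = [[2, -1], [1, -1]], and C = P·diag(3, 1)·P⁻¹.
Then C⁶ = P·diag(729, 1)·P⁻¹ = [[729, -1], [729, -2]] · [[2, -1], [1, -1]] = [[1457, -728], [1456, -727]].

[[1457, -728], [1456, -727]]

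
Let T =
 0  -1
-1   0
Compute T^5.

[[0, -1], [-1, 0]]

T² = I (check: tr T = 0 and det T = -1), so T^5 = T since 5 is odd.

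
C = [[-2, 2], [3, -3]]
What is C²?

[[10, -10], [-15, 15]]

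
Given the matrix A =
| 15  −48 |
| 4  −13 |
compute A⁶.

[[2913, −8736], [728, −2183]]

tr A = 2 and det A = −3, so the characteristic polynomial is λ² − (2)λ + (−3) with roots −1 and 3.
Eigenvectors give P = [[3, 4], [1, 1]] with P⁻¹ = [[−1, 4], [1, −3]], and A = P·diag(−1, 3)·P⁻¹.
Then A⁶ = P·diag(1, 729)·P⁻¹ = [[3, 2916], [1, 729]] · [[−1, 4], [1, −3]] = [[2913, −8736], [728, −2183]].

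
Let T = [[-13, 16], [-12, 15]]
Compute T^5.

tr T = 2 and det T = -3, so the characteristic polynomial is λ² − (2)λ + (-3) with roots 3 and -1.
Eigenvectors give P = [[1, 4], [1, 3]] with P⁻¹ = [[-3, 4], [1, -1]], and T = P·diag(3, -1)·P⁻¹.
Then T^5 = P·diag(243, -1)·P⁻¹ = [[243, -4], [243, -3]] · [[-3, 4], [1, -1]] = [[-733, 976], [-732, 975]].

[[-733, 976], [-732, 975]]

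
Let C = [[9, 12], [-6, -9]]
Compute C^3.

[[81, 108], [-54, -81]]

tr C = 0 and det C = -9, so the characteristic polynomial is λ² − (0)λ + (-9) with roots 3 and -3.
Eigenvectors give P = [[-2, -1], [1, 1]] with P⁻¹ = [[-1, -1], [1, 2]], and C = P·diag(3, -3)·P⁻¹.
Then C^3 = P·diag(27, -27)·P⁻¹ = [[-54, 27], [27, -27]] · [[-1, -1], [1, 2]] = [[81, 108], [-54, -81]].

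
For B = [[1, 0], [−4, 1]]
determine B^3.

[[1, 0], [−12, 1]]

B = I + N where N = [[0, 0], [−4, 0]] is strictly lower-triangular, so N^2 = 0.
(I + N)^3 = I + 3·N = [[1, 0], [−12, 1]].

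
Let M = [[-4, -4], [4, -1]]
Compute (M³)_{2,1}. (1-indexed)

M² = [[0, 20], [-20, -15]]
M³ = [[80, -20], [20, 95]]

20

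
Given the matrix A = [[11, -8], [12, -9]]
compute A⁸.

[[19681, -13120], [19680, -13119]]

tr A = 2 and det A = -3, so the characteristic polynomial is λ² − (2)λ + (-3) with roots 3 and -1.
Eigenvectors give P = [[1, 2], [1, 3]] with P⁻¹ = [[3, -2], [-1, 1]], and A = P·diag(3, -1)·P⁻¹.
Then A⁸ = P·diag(6561, 1)·P⁻¹ = [[6561, 2], [6561, 3]] · [[3, -2], [-1, 1]] = [[19681, -13120], [19680, -13119]].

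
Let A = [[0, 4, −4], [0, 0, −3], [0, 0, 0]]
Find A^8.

A is strictly triangular, hence nilpotent: A^3 = 0, so A^8 = 0.

[[0, 0, 0], [0, 0, 0], [0, 0, 0]]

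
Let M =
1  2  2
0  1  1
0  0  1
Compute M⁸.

M = I + N where N = [[0, 2, 2], [0, 0, 1], [0, 0, 0]] is strictly upper-triangular, so N³ = 0.
(I + N)⁸ = I + 8·N + 28·N² = [[1, 16, 72], [0, 1, 8], [0, 0, 1]].

[[1, 16, 72], [0, 1, 8], [0, 0, 1]]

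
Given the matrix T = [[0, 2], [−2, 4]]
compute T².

[[−4, 8], [−8, 12]]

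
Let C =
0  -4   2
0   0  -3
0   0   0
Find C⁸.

[[0, 0, 0], [0, 0, 0], [0, 0, 0]]

C is strictly triangular, hence nilpotent: C³ = 0, so C⁸ = 0.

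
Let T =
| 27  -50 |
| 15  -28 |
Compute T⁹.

tr T = -1 and det T = -6, so the characteristic polynomial is λ² − (-1)λ + (-6) with roots 2 and -3.
Eigenvectors give P = [[2, -5], [1, -3]] with P⁻¹ = [[3, -5], [1, -2]], and T = P·diag(2, -3)·P⁻¹.
Then T⁹ = P·diag(512, -19683)·P⁻¹ = [[1024, 98415], [512, 59049]] · [[3, -5], [1, -2]] = [[101487, -201950], [60585, -120658]].

[[101487, -201950], [60585, -120658]]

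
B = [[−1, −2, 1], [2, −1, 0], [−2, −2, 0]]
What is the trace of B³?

B² = [[−5, 2, −1], [−4, −3, 2], [−2, 6, −2]]
B³ = [[11, 10, −5], [−6, 7, −4], [18, 2, −2]]

16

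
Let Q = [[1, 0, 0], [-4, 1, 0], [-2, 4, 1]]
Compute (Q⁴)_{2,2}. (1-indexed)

1

Q = I + N where N = [[0, 0, 0], [-4, 0, 0], [-2, 4, 0]] is strictly lower-triangular, so N³ = 0.
(I + N)⁴ = I + 4·N + 6·N² = [[1, 0, 0], [-16, 1, 0], [-104, 16, 1]].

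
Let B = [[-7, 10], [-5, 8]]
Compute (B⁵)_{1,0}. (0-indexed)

tr B = 1 and det B = -6, so the characteristic polynomial is λ² − (1)λ + (-6) with roots -2 and 3.
Eigenvectors give P = [[2, 1], [1, 1]] with P⁻¹ = [[1, -1], [-1, 2]], and B = P·diag(-2, 3)·P⁻¹.
Then B⁵ = P·diag(-32, 243)·P⁻¹ = [[-64, 243], [-32, 243]] · [[1, -1], [-1, 2]] = [[-307, 550], [-275, 518]].

-275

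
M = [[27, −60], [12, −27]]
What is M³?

tr M = 0 and det M = −9, so the characteristic polynomial is λ² − (0)λ + (−9) with roots −3 and 3.
Eigenvectors give P = [[2, 5], [1, 2]] with P⁻¹ = [[−2, 5], [1, −2]], and M = P·diag(−3, 3)·P⁻¹.
Then M³ = P·diag(−27, 27)·P⁻¹ = [[−54, 135], [−27, 54]] · [[−2, 5], [1, −2]] = [[243, −540], [108, −243]].

[[243, −540], [108, −243]]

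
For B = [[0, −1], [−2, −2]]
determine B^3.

[[−4, −6], [−12, −16]]

B^2 = [[2, 2], [4, 6]]
B^3 = [[−4, −6], [−12, −16]]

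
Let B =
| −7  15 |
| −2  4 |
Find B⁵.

[[−187, 465], [−62, 154]]

tr B = −3 and det B = 2, so the characteristic polynomial is λ² − (−3)λ + (2) with roots −1 and −2.
Eigenvectors give P = [[−5, 3], [−2, 1]] with P⁻¹ = [[1, −3], [2, −5]], and B = P·diag(−1, −2)·P⁻¹.
Then B⁵ = P·diag(−1, −32)·P⁻¹ = [[5, −96], [2, −32]] · [[1, −3], [2, −5]] = [[−187, 465], [−62, 154]].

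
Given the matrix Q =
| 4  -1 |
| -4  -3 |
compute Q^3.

Q^2 = [[20, -1], [-4, 13]]
Q^3 = [[84, -17], [-68, -35]]

[[84, -17], [-68, -35]]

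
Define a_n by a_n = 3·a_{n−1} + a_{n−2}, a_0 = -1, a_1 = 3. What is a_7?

3207

With companion matrix M = [[3, 1], [1, 0]], [a_n, a_{n−1}]ᵀ = M·[a_{n−1}, a_{n−2}]ᵀ, so [a_7, a_6]ᵀ = M^6·[a_1, a_0]ᵀ.
M^6 = [[1189, 360], [360, 109]], giving [a_7, a_6]ᵀ = [[3207], [971]].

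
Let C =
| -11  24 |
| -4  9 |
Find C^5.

tr C = -2 and det C = -3, so the characteristic polynomial is λ² − (-2)λ + (-3) with roots -3 and 1.
Eigenvectors give P = [[-3, 2], [-1, 1]] with P⁻¹ = [[-1, 2], [-1, 3]], and C = P·diag(-3, 1)·P⁻¹.
Then C^5 = P·diag(-243, 1)·P⁻¹ = [[729, 2], [243, 1]] · [[-1, 2], [-1, 3]] = [[-731, 1464], [-244, 489]].

[[-731, 1464], [-244, 489]]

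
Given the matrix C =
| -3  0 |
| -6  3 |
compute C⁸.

tr C = 0 and det C = -9, so the characteristic polynomial is λ² − (0)λ + (-9) with roots -3 and 3.
Eigenvectors give P = [[-1, 0], [-1, 1]] with P⁻¹ = [[-1, 0], [-1, 1]], and C = P·diag(-3, 3)·P⁻¹.
Then C⁸ = P·diag(6561, 6561)·P⁻¹ = [[-6561, 0], [-6561, 6561]] · [[-1, 0], [-1, 1]] = [[6561, 0], [0, 6561]].

[[6561, 0], [0, 6561]]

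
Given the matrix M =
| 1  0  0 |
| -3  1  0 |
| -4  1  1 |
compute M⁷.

M = I + N where N = [[0, 0, 0], [-3, 0, 0], [-4, 1, 0]] is strictly lower-triangular, so N³ = 0.
(I + N)⁷ = I + 7·N + 21·N² = [[1, 0, 0], [-21, 1, 0], [-91, 7, 1]].

[[1, 0, 0], [-21, 1, 0], [-91, 7, 1]]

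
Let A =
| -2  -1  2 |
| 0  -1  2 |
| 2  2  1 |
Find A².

[[8, 7, -4], [4, 5, 0], [-2, -2, 9]]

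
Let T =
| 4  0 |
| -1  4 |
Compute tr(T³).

128

T² = [[16, 0], [-8, 16]]
T³ = [[64, 0], [-48, 64]]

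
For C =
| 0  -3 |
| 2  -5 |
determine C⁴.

tr C = -5 and det C = 6, so the characteristic polynomial is λ² − (-5)λ + (6) with roots -2 and -3.
Eigenvectors give P = [[3, 1], [2, 1]] with P⁻¹ = [[1, -1], [-2, 3]], and C = P·diag(-2, -3)·P⁻¹.
Then C⁴ = P·diag(16, 81)·P⁻¹ = [[48, 81], [32, 81]] · [[1, -1], [-2, 3]] = [[-114, 195], [-130, 211]].

[[-114, 195], [-130, 211]]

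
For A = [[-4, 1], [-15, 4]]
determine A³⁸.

[[1, 0], [0, 1]]

A² = I (check: tr A = 0 and det A = -1), so A³⁸ = I since 38 is even.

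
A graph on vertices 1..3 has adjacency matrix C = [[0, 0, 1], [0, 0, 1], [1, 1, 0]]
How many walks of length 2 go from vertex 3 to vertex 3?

2

The number of length-2 walks from vertex 3 to vertex 3 is entry (3,3) of C², where C is the adjacency matrix.
C² = [[1, 1, 0], [1, 1, 0], [0, 0, 2]]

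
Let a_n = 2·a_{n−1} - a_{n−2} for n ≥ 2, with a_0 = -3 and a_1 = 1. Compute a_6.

With companion matrix M = [[2, -1], [1, 0]], [a_n, a_{n−1}]ᵀ = M·[a_{n−1}, a_{n−2}]ᵀ, so [a_6, a_5]ᵀ = M⁵·[a_1, a_0]ᵀ.
M⁵ = [[6, -5], [5, -4]], giving [a_6, a_5]ᵀ = [[21], [17]].

21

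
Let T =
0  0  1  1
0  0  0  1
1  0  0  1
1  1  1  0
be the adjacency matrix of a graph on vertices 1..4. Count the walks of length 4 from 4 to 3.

6

The number of length-4 walks from vertex 4 to vertex 3 is entry (4,3) of T⁴, where T is the adjacency matrix.
T² = [[2, 1, 1, 1], [1, 1, 1, 0], [1, 1, 2, 1], [1, 0, 1, 3]]
T³ = [[2, 1, 3, 4], [1, 0, 1, 3], [3, 1, 2, 4], [4, 3, 4, 2]]
T⁴ = [[7, 4, 6, 6], [4, 3, 4, 2], [6, 4, 7, 6], [6, 2, 6, 11]]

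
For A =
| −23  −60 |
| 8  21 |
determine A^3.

tr A = −2 and det A = −3, so the characteristic polynomial is λ² − (−2)λ + (−3) with roots 1 and −3.
Eigenvectors give P = [[−5, 3], [2, −1]] with P⁻¹ = [[1, 3], [2, 5]], and A = P·diag(1, −3)·P⁻¹.
Then A^3 = P·diag(1, −27)·P⁻¹ = [[−5, −81], [2, 27]] · [[1, 3], [2, 5]] = [[−167, −420], [56, 141]].

[[−167, −420], [56, 141]]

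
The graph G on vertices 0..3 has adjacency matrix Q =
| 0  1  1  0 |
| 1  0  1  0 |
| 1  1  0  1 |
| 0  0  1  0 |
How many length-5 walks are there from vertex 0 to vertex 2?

17

The number of length-5 walks from vertex 0 to vertex 2 is entry (0,2) of Q^5, where Q is the adjacency matrix.
Q^2 = [[2, 1, 1, 1], [1, 2, 1, 1], [1, 1, 3, 0], [1, 1, 0, 1]]
Q^3 = [[2, 3, 4, 1], [3, 2, 4, 1], [4, 4, 2, 3], [1, 1, 3, 0]]
Q^4 = [[7, 6, 6, 4], [6, 7, 6, 4], [6, 6, 11, 2], [4, 4, 2, 3]]
Q^5 = [[12, 13, 17, 6], [13, 12, 17, 6], [17, 17, 14, 11], [6, 6, 11, 2]]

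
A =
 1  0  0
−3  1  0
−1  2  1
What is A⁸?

[[1, 0, 0], [−24, 1, 0], [−176, 16, 1]]

A = I + N where N = [[0, 0, 0], [−3, 0, 0], [−1, 2, 0]] is strictly lower-triangular, so N³ = 0.
(I + N)⁸ = I + 8·N + 28·N² = [[1, 0, 0], [−24, 1, 0], [−176, 16, 1]].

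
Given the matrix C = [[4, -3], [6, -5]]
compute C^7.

tr C = -1 and det C = -2, so the characteristic polynomial is λ² − (-1)λ + (-2) with roots 1 and -2.
Eigenvectors give P = [[1, -1], [1, -2]] with P⁻¹ = [[2, -1], [1, -1]], and C = P·diag(1, -2)·P⁻¹.
Then C^7 = P·diag(1, -128)·P⁻¹ = [[1, 128], [1, 256]] · [[2, -1], [1, -1]] = [[130, -129], [258, -257]].

[[130, -129], [258, -257]]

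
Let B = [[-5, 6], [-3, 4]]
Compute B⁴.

[[31, -30], [15, -14]]

tr B = -1 and det B = -2, so the characteristic polynomial is λ² − (-1)λ + (-2) with roots -2 and 1.
Eigenvectors give P = [[-2, 1], [-1, 1]] with P⁻¹ = [[-1, 1], [-1, 2]], and B = P·diag(-2, 1)·P⁻¹.
Then B⁴ = P·diag(16, 1)·P⁻¹ = [[-32, 1], [-16, 1]] · [[-1, 1], [-1, 2]] = [[31, -30], [15, -14]].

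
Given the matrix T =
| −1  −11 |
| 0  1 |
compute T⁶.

T² = I (check: tr T = 0 and det T = −1), so T⁶ = I since 6 is even.

[[1, 0], [0, 1]]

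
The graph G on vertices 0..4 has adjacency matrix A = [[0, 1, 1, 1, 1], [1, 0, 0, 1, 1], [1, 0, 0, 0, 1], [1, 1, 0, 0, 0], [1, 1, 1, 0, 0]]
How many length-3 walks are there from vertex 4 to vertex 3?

3

The number of length-3 walks from vertex 4 to vertex 3 is entry (4,3) of A^3, where A is the adjacency matrix.
A^2 = [[4, 2, 1, 1, 2], [2, 3, 2, 1, 1], [1, 2, 2, 1, 1], [1, 1, 1, 2, 2], [2, 1, 1, 2, 3]]
A^3 = [[6, 7, 6, 6, 7], [7, 4, 3, 5, 7], [6, 3, 2, 3, 5], [6, 5, 3, 2, 3], [7, 7, 5, 3, 4]]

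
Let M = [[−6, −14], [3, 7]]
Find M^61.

M² = M (a projection; rank 1, trace 1), so M^61 = M.

[[−6, −14], [3, 7]]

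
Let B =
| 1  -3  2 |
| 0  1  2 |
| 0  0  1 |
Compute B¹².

[[1, -36, -372], [0, 1, 24], [0, 0, 1]]

B = I + N where N = [[0, -3, 2], [0, 0, 2], [0, 0, 0]] is strictly upper-triangular, so N³ = 0.
(I + N)¹² = I + 12·N + 66·N² = [[1, -36, -372], [0, 1, 24], [0, 0, 1]].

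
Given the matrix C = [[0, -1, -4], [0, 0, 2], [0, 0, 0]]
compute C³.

C is strictly triangular, hence nilpotent: C³ = 0, so C³ = 0.

[[0, 0, 0], [0, 0, 0], [0, 0, 0]]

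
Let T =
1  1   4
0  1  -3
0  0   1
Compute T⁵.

[[1, 5, -10], [0, 1, -15], [0, 0, 1]]

T = I + N where N = [[0, 1, 4], [0, 0, -3], [0, 0, 0]] is strictly upper-triangular, so N³ = 0.
(I + N)⁵ = I + 5·N + 10·N² = [[1, 5, -10], [0, 1, -15], [0, 0, 1]].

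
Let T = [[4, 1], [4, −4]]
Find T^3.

[[80, 20], [80, −80]]

T^2 = [[20, 0], [0, 20]]
T^3 = [[80, 20], [80, −80]]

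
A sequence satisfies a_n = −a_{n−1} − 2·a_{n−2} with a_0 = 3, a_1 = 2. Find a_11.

With companion matrix A = [[−1, −2], [1, 0]], [a_n, a_{n−1}]ᵀ = A·[a_{n−1}, a_{n−2}]ᵀ, so [a_11, a_10]ᵀ = A^10·[a_1, a_0]ᵀ.
A^10 = [[23, −22], [11, 34]], giving [a_11, a_10]ᵀ = [[−20], [124]].

−20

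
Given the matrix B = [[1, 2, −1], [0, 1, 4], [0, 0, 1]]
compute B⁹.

B = I + N where N = [[0, 2, −1], [0, 0, 4], [0, 0, 0]] is strictly upper-triangular, so N³ = 0.
(I + N)⁹ = I + 9·N + 36·N² = [[1, 18, 279], [0, 1, 36], [0, 0, 1]].

[[1, 18, 279], [0, 1, 36], [0, 0, 1]]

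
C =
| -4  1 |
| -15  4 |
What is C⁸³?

C² = I (check: tr C = 0 and det C = -1), so C⁸³ = C since 83 is odd.

[[-4, 1], [-15, 4]]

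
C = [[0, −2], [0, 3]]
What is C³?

[[0, −18], [0, 27]]

C² = [[0, −6], [0, 9]]
C³ = [[0, −18], [0, 27]]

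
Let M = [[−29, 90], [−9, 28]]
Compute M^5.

[[−329, 990], [−99, 298]]

tr M = −1 and det M = −2, so the characteristic polynomial is λ² − (−1)λ + (−2) with roots 1 and −2.
Eigenvectors give P = [[3, 10], [1, 3]] with P⁻¹ = [[−3, 10], [1, −3]], and M = P·diag(1, −2)·P⁻¹.
Then M^5 = P·diag(1, −32)·P⁻¹ = [[3, −320], [1, −96]] · [[−3, 10], [1, −3]] = [[−329, 990], [−99, 298]].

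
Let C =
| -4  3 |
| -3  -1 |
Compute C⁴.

[[-176, 15], [-15, -161]]

C² = [[7, -15], [15, -8]]
C³ = [[17, 36], [-36, 53]]
C⁴ = [[-176, 15], [-15, -161]]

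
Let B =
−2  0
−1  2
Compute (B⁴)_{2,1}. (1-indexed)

B² = [[4, 0], [0, 4]]
B³ = [[−8, 0], [−4, 8]]
B⁴ = [[16, 0], [0, 16]]

0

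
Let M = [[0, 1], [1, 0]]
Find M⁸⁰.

M² = I (check: tr M = 0 and det M = −1), so M⁸⁰ = I since 80 is even.

[[1, 0], [0, 1]]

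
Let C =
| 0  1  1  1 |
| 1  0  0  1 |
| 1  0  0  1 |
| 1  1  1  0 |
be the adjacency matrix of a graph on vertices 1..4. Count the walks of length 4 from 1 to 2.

The number of length-4 walks from vertex 1 to vertex 2 is entry (1,2) of C⁴, where C is the adjacency matrix.
C² = [[3, 1, 1, 2], [1, 2, 2, 1], [1, 2, 2, 1], [2, 1, 1, 3]]
C³ = [[4, 5, 5, 5], [5, 2, 2, 5], [5, 2, 2, 5], [5, 5, 5, 4]]
C⁴ = [[15, 9, 9, 14], [9, 10, 10, 9], [9, 10, 10, 9], [14, 9, 9, 15]]

9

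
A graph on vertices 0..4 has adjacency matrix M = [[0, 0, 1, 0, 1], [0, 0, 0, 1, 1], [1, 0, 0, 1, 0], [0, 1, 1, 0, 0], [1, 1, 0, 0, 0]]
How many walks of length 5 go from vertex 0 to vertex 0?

The number of length-5 walks from vertex 0 to vertex 0 is entry (0,0) of M⁵, where M is the adjacency matrix.
M² = [[2, 1, 0, 1, 0], [1, 2, 1, 0, 0], [0, 1, 2, 0, 1], [1, 0, 0, 2, 1], [0, 0, 1, 1, 2]]
M³ = [[0, 1, 3, 1, 3], [1, 0, 1, 3, 3], [3, 1, 0, 3, 1], [1, 3, 3, 0, 1], [3, 3, 1, 1, 0]]
M⁴ = [[6, 4, 1, 4, 1], [4, 6, 4, 1, 1], [1, 4, 6, 1, 4], [4, 1, 1, 6, 4], [1, 1, 4, 4, 6]]
M⁵ = [[2, 5, 10, 5, 10], [5, 2, 5, 10, 10], [10, 5, 2, 10, 5], [5, 10, 10, 2, 5], [10, 10, 5, 5, 2]]

2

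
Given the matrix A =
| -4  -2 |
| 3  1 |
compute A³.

[[-22, -14], [21, 13]]

tr A = -3 and det A = 2, so the characteristic polynomial is λ² − (-3)λ + (2) with roots -2 and -1.
Eigenvectors give P = [[1, -2], [-1, 3]] with P⁻¹ = [[3, 2], [1, 1]], and A = P·diag(-2, -1)·P⁻¹.
Then A³ = P·diag(-8, -1)·P⁻¹ = [[-8, 2], [8, -3]] · [[3, 2], [1, 1]] = [[-22, -14], [21, 13]].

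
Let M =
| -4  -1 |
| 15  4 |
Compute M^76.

M² = I (check: tr M = 0 and det M = -1), so M^76 = I since 76 is even.

[[1, 0], [0, 1]]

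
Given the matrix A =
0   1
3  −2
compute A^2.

[[3, −2], [−6, 7]]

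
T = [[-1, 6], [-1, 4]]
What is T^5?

[[-61, 186], [-31, 94]]

tr T = 3 and det T = 2, so the characteristic polynomial is λ² − (3)λ + (2) with roots 2 and 1.
Eigenvectors give P = [[2, 3], [1, 1]] with P⁻¹ = [[-1, 3], [1, -2]], and T = P·diag(2, 1)·P⁻¹.
Then T^5 = P·diag(32, 1)·P⁻¹ = [[64, 3], [32, 1]] · [[-1, 3], [1, -2]] = [[-61, 186], [-31, 94]].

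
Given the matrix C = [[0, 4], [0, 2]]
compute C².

[[0, 8], [0, 4]]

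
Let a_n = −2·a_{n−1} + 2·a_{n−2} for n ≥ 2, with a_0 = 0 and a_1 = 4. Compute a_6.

With companion matrix A = [[−2, 2], [1, 0]], [a_n, a_{n−1}]ᵀ = A·[a_{n−1}, a_{n−2}]ᵀ, so [a_6, a_5]ᵀ = A⁵·[a_1, a_0]ᵀ.
A⁵ = [[−120, 88], [44, −32]], giving [a_6, a_5]ᵀ = [[−480], [176]].

−480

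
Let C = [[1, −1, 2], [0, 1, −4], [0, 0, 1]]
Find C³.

[[1, −3, 18], [0, 1, −12], [0, 0, 1]]

C = I + N where N = [[0, −1, 2], [0, 0, −4], [0, 0, 0]] is strictly upper-triangular, so N³ = 0.
(I + N)³ = I + 3·N + 3·N² = [[1, −3, 18], [0, 1, −12], [0, 0, 1]].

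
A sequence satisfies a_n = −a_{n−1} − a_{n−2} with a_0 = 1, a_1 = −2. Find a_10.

−2

With companion matrix Q = [[−1, −1], [1, 0]], [a_n, a_{n−1}]ᵀ = Q·[a_{n−1}, a_{n−2}]ᵀ, so [a_10, a_9]ᵀ = Q^9·[a_1, a_0]ᵀ.
Q^9 = [[1, 0], [0, 1]], giving [a_10, a_9]ᵀ = [[−2], [1]].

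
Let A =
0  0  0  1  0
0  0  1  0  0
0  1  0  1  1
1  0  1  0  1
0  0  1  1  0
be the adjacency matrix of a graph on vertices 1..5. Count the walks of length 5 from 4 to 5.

19

The number of length-5 walks from vertex 4 to vertex 5 is entry (4,5) of A^5, where A is the adjacency matrix.
A^2 = [[1, 0, 1, 0, 1], [0, 1, 0, 1, 1], [1, 0, 3, 1, 1], [0, 1, 1, 3, 1], [1, 1, 1, 1, 2]]
A^3 = [[0, 1, 1, 3, 1], [1, 0, 3, 1, 1], [1, 3, 2, 5, 4], [3, 1, 5, 2, 4], [1, 1, 4, 4, 2]]
A^4 = [[3, 1, 5, 2, 4], [1, 3, 2, 5, 4], [5, 2, 12, 7, 7], [2, 5, 7, 12, 7], [4, 4, 7, 7, 8]]
A^5 = [[2, 5, 7, 12, 7], [5, 2, 12, 7, 7], [7, 12, 16, 24, 19], [12, 7, 24, 16, 19], [7, 7, 19, 19, 14]]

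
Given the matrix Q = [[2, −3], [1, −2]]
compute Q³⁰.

Q² = I (check: tr Q = 0 and det Q = −1), so Q³⁰ = I since 30 is even.

[[1, 0], [0, 1]]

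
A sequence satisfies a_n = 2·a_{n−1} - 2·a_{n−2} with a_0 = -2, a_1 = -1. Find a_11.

96

With companion matrix A = [[2, -2], [1, 0]], [a_n, a_{n−1}]ᵀ = A·[a_{n−1}, a_{n−2}]ᵀ, so [a_11, a_10]ᵀ = A¹⁰·[a_1, a_0]ᵀ.
A¹⁰ = [[32, -64], [32, -32]], giving [a_11, a_10]ᵀ = [[96], [32]].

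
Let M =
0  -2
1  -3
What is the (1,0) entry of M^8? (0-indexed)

-255

tr M = -3 and det M = 2, so the characteristic polynomial is λ² − (-3)λ + (2) with roots -1 and -2.
Eigenvectors give P = [[2, -1], [1, -1]] with P⁻¹ = [[1, -1], [1, -2]], and M = P·diag(-1, -2)·P⁻¹.
Then M^8 = P·diag(1, 256)·P⁻¹ = [[2, -256], [1, -256]] · [[1, -1], [1, -2]] = [[-254, 510], [-255, 511]].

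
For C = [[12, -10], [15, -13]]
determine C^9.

[[40902, -40390], [60585, -60073]]

tr C = -1 and det C = -6, so the characteristic polynomial is λ² − (-1)λ + (-6) with roots -3 and 2.
Eigenvectors give P = [[-2, 1], [-3, 1]] with P⁻¹ = [[1, -1], [3, -2]], and C = P·diag(-3, 2)·P⁻¹.
Then C^9 = P·diag(-19683, 512)·P⁻¹ = [[39366, 512], [59049, 512]] · [[1, -1], [3, -2]] = [[40902, -40390], [60585, -60073]].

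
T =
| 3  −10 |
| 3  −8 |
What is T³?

[[87, −190], [57, −122]]

tr T = −5 and det T = 6, so the characteristic polynomial is λ² − (−5)λ + (6) with roots −2 and −3.
Eigenvectors give P = [[2, −5], [1, −3]] with P⁻¹ = [[3, −5], [1, −2]], and T = P·diag(−2, −3)·P⁻¹.
Then T³ = P·diag(−8, −27)·P⁻¹ = [[−16, 135], [−8, 81]] · [[3, −5], [1, −2]] = [[87, −190], [57, −122]].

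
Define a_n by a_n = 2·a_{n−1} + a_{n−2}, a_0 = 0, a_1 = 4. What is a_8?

1632

With companion matrix Q = [[2, 1], [1, 0]], [a_n, a_{n−1}]ᵀ = Q·[a_{n−1}, a_{n−2}]ᵀ, so [a_8, a_7]ᵀ = Q⁷·[a_1, a_0]ᵀ.
Q⁷ = [[408, 169], [169, 70]], giving [a_8, a_7]ᵀ = [[1632], [676]].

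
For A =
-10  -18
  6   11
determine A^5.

tr A = 1 and det A = -2, so the characteristic polynomial is λ² − (1)λ + (-2) with roots -1 and 2.
Eigenvectors give P = [[-2, -3], [1, 2]] with P⁻¹ = [[-2, -3], [1, 2]], and A = P·diag(-1, 2)·P⁻¹.
Then A^5 = P·diag(-1, 32)·P⁻¹ = [[2, -96], [-1, 64]] · [[-2, -3], [1, 2]] = [[-100, -198], [66, 131]].

[[-100, -198], [66, 131]]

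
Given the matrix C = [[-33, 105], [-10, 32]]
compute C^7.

[[-16077, 48615], [-4630, 14018]]

tr C = -1 and det C = -6, so the characteristic polynomial is λ² − (-1)λ + (-6) with roots -3 and 2.
Eigenvectors give P = [[7, 3], [2, 1]] with P⁻¹ = [[1, -3], [-2, 7]], and C = P·diag(-3, 2)·P⁻¹.
Then C^7 = P·diag(-2187, 128)·P⁻¹ = [[-15309, 384], [-4374, 128]] · [[1, -3], [-2, 7]] = [[-16077, 48615], [-4630, 14018]].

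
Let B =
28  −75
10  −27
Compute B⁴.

tr B = 1 and det B = −6, so the characteristic polynomial is λ² − (1)λ + (−6) with roots 3 and −2.
Eigenvectors give P = [[3, −5], [1, −2]] with P⁻¹ = [[2, −5], [1, −3]], and B = P·diag(3, −2)·P⁻¹.
Then B⁴ = P·diag(81, 16)·P⁻¹ = [[243, −80], [81, −32]] · [[2, −5], [1, −3]] = [[406, −975], [130, −309]].

[[406, −975], [130, −309]]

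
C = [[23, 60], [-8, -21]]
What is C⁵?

tr C = 2 and det C = -3, so the characteristic polynomial is λ² − (2)λ + (-3) with roots 3 and -1.
Eigenvectors give P = [[-3, -5], [1, 2]] with P⁻¹ = [[-2, -5], [1, 3]], and C = P·diag(3, -1)·P⁻¹.
Then C⁵ = P·diag(243, -1)·P⁻¹ = [[-729, 5], [243, -2]] · [[-2, -5], [1, 3]] = [[1463, 3660], [-488, -1221]].

[[1463, 3660], [-488, -1221]]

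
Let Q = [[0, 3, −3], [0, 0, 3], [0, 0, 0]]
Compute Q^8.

[[0, 0, 0], [0, 0, 0], [0, 0, 0]]

Q is strictly triangular, hence nilpotent: Q^3 = 0, so Q^8 = 0.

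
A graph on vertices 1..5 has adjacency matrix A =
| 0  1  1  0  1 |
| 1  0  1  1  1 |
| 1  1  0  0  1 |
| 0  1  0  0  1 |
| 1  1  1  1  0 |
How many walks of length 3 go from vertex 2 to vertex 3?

The number of length-3 walks from vertex 2 to vertex 3 is entry (2,3) of A³, where A is the adjacency matrix.
A² = [[3, 2, 2, 2, 2], [2, 4, 2, 1, 3], [2, 2, 3, 2, 2], [2, 1, 2, 2, 1], [2, 3, 2, 1, 4]]
A³ = [[6, 9, 7, 4, 9], [9, 8, 9, 7, 9], [7, 9, 6, 4, 9], [4, 7, 4, 2, 7], [9, 9, 9, 7, 8]]

9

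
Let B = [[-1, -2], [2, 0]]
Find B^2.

[[-3, 2], [-2, -4]]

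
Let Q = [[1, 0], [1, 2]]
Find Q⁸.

[[1, 0], [255, 256]]

tr Q = 3 and det Q = 2, so the characteristic polynomial is λ² − (3)λ + (2) with roots 1 and 2.
Eigenvectors give P = [[1, 0], [−1, −1]] with P⁻¹ = [[1, 0], [−1, −1]], and Q = P·diag(1, 2)·P⁻¹.
Then Q⁸ = P·diag(1, 256)·P⁻¹ = [[1, 0], [−1, −256]] · [[1, 0], [−1, −1]] = [[1, 0], [255, 256]].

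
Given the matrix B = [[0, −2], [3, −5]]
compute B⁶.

[[−1266, 1330], [−1995, 2059]]

tr B = −5 and det B = 6, so the characteristic polynomial is λ² − (−5)λ + (6) with roots −2 and −3.
Eigenvectors give P = [[1, 2], [1, 3]] with P⁻¹ = [[3, −2], [−1, 1]], and B = P·diag(−2, −3)·P⁻¹.
Then B⁶ = P·diag(64, 729)·P⁻¹ = [[64, 1458], [64, 2187]] · [[3, −2], [−1, 1]] = [[−1266, 1330], [−1995, 2059]].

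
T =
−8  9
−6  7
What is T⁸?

tr T = −1 and det T = −2, so the characteristic polynomial is λ² − (−1)λ + (−2) with roots 1 and −2.
Eigenvectors give P = [[1, 3], [1, 2]] with P⁻¹ = [[−2, 3], [1, −1]], and T = P·diag(1, −2)·P⁻¹.
Then T⁸ = P·diag(1, 256)·P⁻¹ = [[1, 768], [1, 512]] · [[−2, 3], [1, −1]] = [[766, −765], [510, −509]].

[[766, −765], [510, −509]]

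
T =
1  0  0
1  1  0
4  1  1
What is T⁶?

[[1, 0, 0], [6, 1, 0], [39, 6, 1]]

T = I + N where N = [[0, 0, 0], [1, 0, 0], [4, 1, 0]] is strictly lower-triangular, so N³ = 0.
(I + N)⁶ = I + 6·N + 15·N² = [[1, 0, 0], [6, 1, 0], [39, 6, 1]].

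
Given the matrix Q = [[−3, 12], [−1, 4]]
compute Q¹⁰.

Q² = Q (a projection; rank 1, trace 1), so Q¹⁰ = Q.

[[−3, 12], [−1, 4]]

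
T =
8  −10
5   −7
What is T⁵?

[[518, −550], [275, −307]]

tr T = 1 and det T = −6, so the characteristic polynomial is λ² − (1)λ + (−6) with roots 3 and −2.
Eigenvectors give P = [[2, 1], [1, 1]] with P⁻¹ = [[1, −1], [−1, 2]], and T = P·diag(3, −2)·P⁻¹.
Then T⁵ = P·diag(243, −32)·P⁻¹ = [[486, −32], [243, −32]] · [[1, −1], [−1, 2]] = [[518, −550], [275, −307]].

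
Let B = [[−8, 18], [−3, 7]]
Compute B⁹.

[[−1538, 3078], [−513, 1027]]

tr B = −1 and det B = −2, so the characteristic polynomial is λ² − (−1)λ + (−2) with roots −2 and 1.
Eigenvectors give P = [[3, 2], [1, 1]] with P⁻¹ = [[1, −2], [−1, 3]], and B = P·diag(−2, 1)·P⁻¹.
Then B⁹ = P·diag(−512, 1)·P⁻¹ = [[−1536, 2], [−512, 1]] · [[1, −2], [−1, 3]] = [[−1538, 3078], [−513, 1027]].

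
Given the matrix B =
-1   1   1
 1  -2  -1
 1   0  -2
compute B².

[[3, -3, -4], [-4, 5, 5], [-3, 1, 5]]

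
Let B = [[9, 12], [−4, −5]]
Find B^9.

tr B = 4 and det B = 3, so the characteristic polynomial is λ² − (4)λ + (3) with roots 3 and 1.
Eigenvectors give P = [[−2, −3], [1, 2]] with P⁻¹ = [[−2, −3], [1, 2]], and B = P·diag(3, 1)·P⁻¹.
Then B^9 = P·diag(19683, 1)·P⁻¹ = [[−39366, −3], [19683, 2]] · [[−2, −3], [1, 2]] = [[78729, 118092], [−39364, −59045]].

[[78729, 118092], [−39364, −59045]]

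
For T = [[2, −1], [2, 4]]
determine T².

[[2, −6], [12, 14]]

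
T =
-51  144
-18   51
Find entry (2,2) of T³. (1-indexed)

tr T = 0 and det T = -9, so the characteristic polynomial is λ² − (0)λ + (-9) with roots 3 and -3.
Eigenvectors give P = [[-8, 3], [-3, 1]] with P⁻¹ = [[1, -3], [3, -8]], and T = P·diag(3, -3)·P⁻¹.
Then T³ = P·diag(27, -27)·P⁻¹ = [[-216, -81], [-81, -27]] · [[1, -3], [3, -8]] = [[-459, 1296], [-162, 459]].

459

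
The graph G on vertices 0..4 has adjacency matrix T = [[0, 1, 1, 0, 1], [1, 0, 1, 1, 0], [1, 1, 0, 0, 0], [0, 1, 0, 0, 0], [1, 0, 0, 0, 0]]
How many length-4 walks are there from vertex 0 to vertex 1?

The number of length-4 walks from vertex 0 to vertex 1 is entry (0,1) of T⁴, where T is the adjacency matrix.
T² = [[3, 1, 1, 1, 0], [1, 3, 1, 0, 1], [1, 1, 2, 1, 1], [1, 0, 1, 1, 0], [0, 1, 1, 0, 1]]
T³ = [[2, 5, 4, 1, 3], [5, 2, 4, 3, 1], [4, 4, 2, 1, 1], [1, 3, 1, 0, 1], [3, 1, 1, 1, 0]]
T⁴ = [[12, 7, 7, 5, 2], [7, 12, 7, 2, 5], [7, 7, 8, 4, 4], [5, 2, 4, 3, 1], [2, 5, 4, 1, 3]]

7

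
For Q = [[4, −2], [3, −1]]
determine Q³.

[[22, −14], [21, −13]]

tr Q = 3 and det Q = 2, so the characteristic polynomial is λ² − (3)λ + (2) with roots 1 and 2.
Eigenvectors give P = [[−2, 1], [−3, 1]] with P⁻¹ = [[1, −1], [3, −2]], and Q = P·diag(1, 2)·P⁻¹.
Then Q³ = P·diag(1, 8)·P⁻¹ = [[−2, 8], [−3, 8]] · [[1, −1], [3, −2]] = [[22, −14], [21, −13]].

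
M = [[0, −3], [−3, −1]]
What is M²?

[[9, 3], [3, 10]]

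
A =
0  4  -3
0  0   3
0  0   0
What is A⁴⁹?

[[0, 0, 0], [0, 0, 0], [0, 0, 0]]

A is strictly triangular, hence nilpotent: A³ = 0, so A⁴⁹ = 0.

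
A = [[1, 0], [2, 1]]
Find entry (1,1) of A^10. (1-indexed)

1

A = I + N where N = [[0, 0], [2, 0]] is strictly lower-triangular, so N^2 = 0.
(I + N)^10 = I + 10·N = [[1, 0], [20, 1]].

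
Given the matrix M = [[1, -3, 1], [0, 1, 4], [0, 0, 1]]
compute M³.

[[1, -9, -33], [0, 1, 12], [0, 0, 1]]

M = I + N where N = [[0, -3, 1], [0, 0, 4], [0, 0, 0]] is strictly upper-triangular, so N³ = 0.
(I + N)³ = I + 3·N + 3·N² = [[1, -9, -33], [0, 1, 12], [0, 0, 1]].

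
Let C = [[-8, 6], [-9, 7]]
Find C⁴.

tr C = -1 and det C = -2, so the characteristic polynomial is λ² − (-1)λ + (-2) with roots -2 and 1.
Eigenvectors give P = [[-1, -2], [-1, -3]] with P⁻¹ = [[-3, 2], [1, -1]], and C = P·diag(-2, 1)·P⁻¹.
Then C⁴ = P·diag(16, 1)·P⁻¹ = [[-16, -2], [-16, -3]] · [[-3, 2], [1, -1]] = [[46, -30], [45, -29]].

[[46, -30], [45, -29]]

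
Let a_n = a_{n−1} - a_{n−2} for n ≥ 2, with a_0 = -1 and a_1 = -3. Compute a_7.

-3

With companion matrix M = [[1, -1], [1, 0]], [a_n, a_{n−1}]ᵀ = M·[a_{n−1}, a_{n−2}]ᵀ, so [a_7, a_6]ᵀ = M⁶·[a_1, a_0]ᵀ.
M⁶ = [[1, 0], [0, 1]], giving [a_7, a_6]ᵀ = [[-3], [-1]].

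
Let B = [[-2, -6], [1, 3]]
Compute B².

[[-2, -6], [1, 3]]

B² = B (a projection; rank 1, trace 1), so B² = B.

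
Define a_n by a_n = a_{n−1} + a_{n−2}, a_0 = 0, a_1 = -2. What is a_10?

With companion matrix A = [[1, 1], [1, 0]], [a_n, a_{n−1}]ᵀ = A·[a_{n−1}, a_{n−2}]ᵀ, so [a_10, a_9]ᵀ = A⁹·[a_1, a_0]ᵀ.
A⁹ = [[55, 34], [34, 21]], giving [a_10, a_9]ᵀ = [[-110], [-68]].

-110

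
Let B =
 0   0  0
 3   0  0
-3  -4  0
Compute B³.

B is strictly triangular, hence nilpotent: B³ = 0, so B³ = 0.

[[0, 0, 0], [0, 0, 0], [0, 0, 0]]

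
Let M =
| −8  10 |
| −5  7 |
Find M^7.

[[−4502, 4630], [−2315, 2443]]

tr M = −1 and det M = −6, so the characteristic polynomial is λ² − (−1)λ + (−6) with roots 2 and −3.
Eigenvectors give P = [[−1, 2], [−1, 1]] with P⁻¹ = [[1, −2], [1, −1]], and M = P·diag(2, −3)·P⁻¹.
Then M^7 = P·diag(128, −2187)·P⁻¹ = [[−128, −4374], [−128, −2187]] · [[1, −2], [1, −1]] = [[−4502, 4630], [−2315, 2443]].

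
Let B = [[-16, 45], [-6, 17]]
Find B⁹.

tr B = 1 and det B = -2, so the characteristic polynomial is λ² − (1)λ + (-2) with roots -1 and 2.
Eigenvectors give P = [[-3, -5], [-1, -2]] with P⁻¹ = [[-2, 5], [1, -3]], and B = P·diag(-1, 2)·P⁻¹.
Then B⁹ = P·diag(-1, 512)·P⁻¹ = [[3, -2560], [1, -1024]] · [[-2, 5], [1, -3]] = [[-2566, 7695], [-1026, 3077]].

[[-2566, 7695], [-1026, 3077]]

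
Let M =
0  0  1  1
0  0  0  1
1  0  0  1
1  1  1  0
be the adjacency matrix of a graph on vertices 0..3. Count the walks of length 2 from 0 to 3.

1

The number of length-2 walks from vertex 0 to vertex 3 is entry (0,3) of M^2, where M is the adjacency matrix.
M^2 = [[2, 1, 1, 1], [1, 1, 1, 0], [1, 1, 2, 1], [1, 0, 1, 3]]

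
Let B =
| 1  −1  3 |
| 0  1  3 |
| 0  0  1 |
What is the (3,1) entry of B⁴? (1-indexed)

B = I + N where N = [[0, −1, 3], [0, 0, 3], [0, 0, 0]] is strictly upper-triangular, so N³ = 0.
(I + N)⁴ = I + 4·N + 6·N² = [[1, −4, −6], [0, 1, 12], [0, 0, 1]].

0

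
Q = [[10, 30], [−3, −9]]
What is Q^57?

[[10, 30], [−3, −9]]

Q² = Q (a projection; rank 1, trace 1), so Q^57 = Q.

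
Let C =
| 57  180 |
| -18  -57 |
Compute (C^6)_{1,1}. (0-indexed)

729

tr C = 0 and det C = -9, so the characteristic polynomial is λ² − (0)λ + (-9) with roots -3 and 3.
Eigenvectors give P = [[-3, -10], [1, 3]] with P⁻¹ = [[3, 10], [-1, -3]], and C = P·diag(-3, 3)·P⁻¹.
Then C^6 = P·diag(729, 729)·P⁻¹ = [[-2187, -7290], [729, 2187]] · [[3, 10], [-1, -3]] = [[729, 0], [0, 729]].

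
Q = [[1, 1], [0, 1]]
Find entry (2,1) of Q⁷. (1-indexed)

Q = I + N where N = [[0, 1], [0, 0]] is strictly upper-triangular, so N² = 0.
(I + N)⁷ = I + 7·N = [[1, 7], [0, 1]].

0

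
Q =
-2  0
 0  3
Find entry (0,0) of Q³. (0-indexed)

-8

Q² = [[4, 0], [0, 9]]
Q³ = [[-8, 0], [0, 27]]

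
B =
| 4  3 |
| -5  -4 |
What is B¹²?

B² = I (check: tr B = 0 and det B = -1), so B¹² = I since 12 is even.

[[1, 0], [0, 1]]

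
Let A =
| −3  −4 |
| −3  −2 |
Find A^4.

A^2 = [[21, 20], [15, 16]]
A^3 = [[−123, −124], [−93, −92]]
A^4 = [[741, 740], [555, 556]]

[[741, 740], [555, 556]]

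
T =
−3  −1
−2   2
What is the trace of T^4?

161

T^2 = [[11, 1], [2, 6]]
T^3 = [[−35, −9], [−18, 10]]
T^4 = [[123, 17], [34, 38]]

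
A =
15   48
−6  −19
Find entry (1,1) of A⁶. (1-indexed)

tr A = −4 and det A = 3, so the characteristic polynomial is λ² − (−4)λ + (3) with roots −3 and −1.
Eigenvectors give P = [[−8, −3], [3, 1]] with P⁻¹ = [[1, 3], [−3, −8]], and A = P·diag(−3, −1)·P⁻¹.
Then A⁶ = P·diag(729, 1)·P⁻¹ = [[−5832, −3], [2187, 1]] · [[1, 3], [−3, −8]] = [[−5823, −17472], [2184, 6553]].

−5823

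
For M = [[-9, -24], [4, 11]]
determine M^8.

[[-13119, -39360], [6560, 19681]]

tr M = 2 and det M = -3, so the characteristic polynomial is λ² − (2)λ + (-3) with roots -1 and 3.
Eigenvectors give P = [[-3, 2], [1, -1]] with P⁻¹ = [[-1, -2], [-1, -3]], and M = P·diag(-1, 3)·P⁻¹.
Then M^8 = P·diag(1, 6561)·P⁻¹ = [[-3, 13122], [1, -6561]] · [[-1, -2], [-1, -3]] = [[-13119, -39360], [6560, 19681]].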